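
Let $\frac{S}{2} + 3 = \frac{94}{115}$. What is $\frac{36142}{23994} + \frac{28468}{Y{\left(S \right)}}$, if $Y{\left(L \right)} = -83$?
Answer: $- \frac{340030703}{995751} \approx -341.48$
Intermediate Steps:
$S = - \frac{502}{115}$ ($S = -6 + 2 \cdot \frac{94}{115} = -6 + \frac{188}{115} = - \frac{502}{115} \approx -4.3652$)
$\frac{36142}{23994} + \frac{28468}{Y{\left(S \right)}} = \frac{36142}{23994} + \frac{28468}{-83} = 36142 \cdot \frac{1}{23994} + 28468 \left(- \frac{1}{83}\right) = \frac{18071}{11997} - \frac{28468}{83} = - \frac{340030703}{995751}$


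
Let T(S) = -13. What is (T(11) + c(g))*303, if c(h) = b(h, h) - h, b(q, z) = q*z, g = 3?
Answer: -2121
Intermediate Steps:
c(h) = h² - h (c(h) = h*h - h = h² - h)
(T(11) + c(g))*303 = (-13 + 3*(-1 + 3))*303 = (-13 + 3*2)*303 = (-13 + 6)*303 = -7*303 = -2121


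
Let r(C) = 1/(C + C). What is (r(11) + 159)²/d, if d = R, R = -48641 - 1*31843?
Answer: -12243001/38954256 ≈ -0.31429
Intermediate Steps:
r(C) = 1/(2*C)
R = -80484 (R = -48641 - 31843 = -80484)
d = -80484
(r(11) + 159)²/d = ((½)/11 + 159)²/(-80484) = ((½)*(1/11) + 159)²*(-1/80484) = (1/22 + 159)²*(-1/80484) = (3499/22)²*(-1/80484) = (12243001/484)*(-1/80484) = -12243001/38954256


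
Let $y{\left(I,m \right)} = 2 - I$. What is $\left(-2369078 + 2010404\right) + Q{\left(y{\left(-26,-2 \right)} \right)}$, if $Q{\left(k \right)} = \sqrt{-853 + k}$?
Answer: $-358674 + 5 i \sqrt{33} \approx -3.5867 \cdot 10^{5} + 28.723 i$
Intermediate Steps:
$\left(-2369078 + 2010404\right) + Q{\left(y{\left(-26,-2 \right)} \right)} = \left(-2369078 + 2010404\right) + \sqrt{-853 + \left(2 - -26\right)} = -358674 + \sqrt{-853 + \left(2 + 26\right)} = -358674 + \sqrt{-853 + 28} = -358674 + \sqrt{-825} = -358674 + 5 i \sqrt{33}$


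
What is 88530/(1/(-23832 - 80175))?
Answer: -9207739710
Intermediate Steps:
88530/(1/(-23832 - 80175)) = 88530/(1/(-104007)) = 88530/(-1/104007) = 88530*(-104007) = -9207739710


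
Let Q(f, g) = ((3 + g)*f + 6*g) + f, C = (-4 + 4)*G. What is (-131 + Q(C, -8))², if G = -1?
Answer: 32041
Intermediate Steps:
C = 0 (C = (-4 + 4)*(-1) = 0*(-1) = 0)
Q(f, g) = f + 6*g + f*(3 + g) (Q(f, g) = (f*(3 + g) + 6*g) + f = (6*g + f*(3 + g)) + f = f + 6*g + f*(3 + g))
(-131 + Q(C, -8))² = (-131 + (4*0 + 6*(-8) + 0*(-8)))² = (-131 + (0 - 48 + 0))² = (-131 - 48)² = (-179)² = 32041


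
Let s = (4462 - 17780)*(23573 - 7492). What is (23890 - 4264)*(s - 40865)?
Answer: -4204038808998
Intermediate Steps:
s = -214166758 (s = -13318*16081 = -214166758)
(23890 - 4264)*(s - 40865) = (23890 - 4264)*(-214166758 - 40865) = 19626*(-214207623) = -4204038808998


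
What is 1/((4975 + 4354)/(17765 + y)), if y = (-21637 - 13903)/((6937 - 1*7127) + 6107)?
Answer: 105079965/55199693 ≈ 1.9036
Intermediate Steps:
y = -35540/5917 (y = -35540/((6937 - 7127) + 6107) = -35540/(-190 + 6107) = -35540/5917 ≈ -6.0064)
1/((4975 + 4354)/(17765 + y)) = 1/((4975 + 4354)/(17765 - 35540/5917)) = 1/(9329/(105079965/5917)) = 1/(9329*(5917/105079965)) = 1/(55199693/105079965) = 105079965/55199693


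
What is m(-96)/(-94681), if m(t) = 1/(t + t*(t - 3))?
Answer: -1/890758848 ≈ -1.1226e-9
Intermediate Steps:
m(t) = 1/(t + t*(-3 + t))
m(-96)/(-94681) = (1/((-96)*(-2 - 96)))/(-94681) = -1/96/(-98)*(-1/94681) = -1/96*(-1/98)*(-1/94681) = (1/9408)*(-1/94681) = -1/890758848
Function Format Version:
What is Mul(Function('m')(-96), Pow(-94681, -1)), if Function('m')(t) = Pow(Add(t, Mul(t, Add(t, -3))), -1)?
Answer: Rational(-1, 890758848) ≈ -1.1226e-9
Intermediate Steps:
Function('m')(t) = Pow(Add(t, Mul(t, Add(-3, t))), -1)
Mul(Function('m')(-96), Pow(-94681, -1)) = Mul(Mul(Pow(-96, -1), Pow(Add(-2, -96), -1)), Pow(-94681, -1)) = Mul(Mul(Rational(-1, 96), Pow(-98, -1)), Rational(-1, 94681)) = Mul(Mul(Rational(-1, 96), Rational(-1, 98)), Rational(-1, 94681)) = Mul(Rational(1, 9408), Rational(-1, 94681)) = Rational(-1, 890758848)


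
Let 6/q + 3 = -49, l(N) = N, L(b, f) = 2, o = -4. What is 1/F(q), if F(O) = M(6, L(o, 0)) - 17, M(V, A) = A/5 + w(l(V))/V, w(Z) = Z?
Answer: -5/78 ≈ -0.064103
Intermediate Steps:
q = -3/26 (q = 6/(-3 - 49) = 6/(-52) = 6*(-1/52) = -3/26 ≈ -0.11538)
M(V, A) = 1 + A/5 (M(V, A) = A/5 + V/V = A*(1/5) + 1 = A/5 + 1 = 1 + A/5)
F(O) = -78/5 (F(O) = (1 + (1/5)*2) - 17 = (1 + 2/5) - 17 = 7/5 - 17 = -78/5)
1/F(q) = 1/(-78/5) = -5/78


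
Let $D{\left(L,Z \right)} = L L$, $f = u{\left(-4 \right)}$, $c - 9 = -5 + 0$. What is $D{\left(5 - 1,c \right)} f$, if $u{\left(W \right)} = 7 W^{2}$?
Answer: $1792$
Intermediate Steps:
$c = 4$ ($c = 9 + \left(-5 + 0\right) = 9 - 5 = 4$)
$f = 112$ ($f = 7 \left(-4\right)^{2} = 7 \cdot 16 = 112$)
$D{\left(L,Z \right)} = L^{2}$
$D{\left(5 - 1,c \right)} f = \left(5 - 1\right)^{2} \cdot 112 = 4^{2} \cdot 112 = 16 \cdot 112 = 1792$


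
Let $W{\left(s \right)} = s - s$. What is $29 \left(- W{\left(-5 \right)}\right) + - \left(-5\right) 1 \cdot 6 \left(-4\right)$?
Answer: $-120$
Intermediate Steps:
$W{\left(s \right)} = 0$
$29 \left(- W{\left(-5 \right)}\right) + - \left(-5\right) 1 \cdot 6 \left(-4\right) = 29 \left(\left(-1\right) 0\right) + - \left(-5\right) 1 \cdot 6 \left(-4\right) = 29 \cdot 0 + - \left(-5\right) 6 \left(-4\right) = 0 + \left(-1\right) \left(-30\right) \left(-4\right) = 0 + 30 \left(-4\right) = 0 - 120 = -120$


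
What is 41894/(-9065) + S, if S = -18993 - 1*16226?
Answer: -319302129/9065 ≈ -35224.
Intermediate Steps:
S = -35219 (S = -18993 - 16226 = -35219)
41894/(-9065) + S = 41894/(-9065) - 35219 = 41894*(-1/9065) - 35219 = -41894/9065 - 35219 = -319302129/9065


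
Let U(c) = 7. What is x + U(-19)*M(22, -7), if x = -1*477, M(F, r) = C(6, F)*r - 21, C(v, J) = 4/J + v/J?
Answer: -7109/11 ≈ -646.27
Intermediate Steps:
M(F, r) = -21 + 10*r/F (M(F, r) = ((4 + 6)/F)*r - 21 = (10/F)*r - 21 = 10*r/F - 21 = -21 + 10*r/F)
x = -477
x + U(-19)*M(22, -7) = -477 + 7*(-21 + 10*(-7)/22) = -477 + 7*(-21 + 10*(-7)*(1/22)) = -477 + 7*(-21 - 35/11) = -477 + 7*(-266/11) = -477 - 1862/11 = -7109/11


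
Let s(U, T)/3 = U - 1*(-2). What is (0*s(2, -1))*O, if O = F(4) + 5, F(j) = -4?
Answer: 0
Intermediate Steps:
s(U, T) = 6 + 3*U (s(U, T) = 3*(U - 1*(-2)) = 3*(U + 2) = 3*(2 + U) = 6 + 3*U)
O = 1 (O = -4 + 5 = 1)
(0*s(2, -1))*O = (0*(6 + 3*2))*1 = (0*(6 + 6))*1 = (0*12)*1 = 0*1 = 0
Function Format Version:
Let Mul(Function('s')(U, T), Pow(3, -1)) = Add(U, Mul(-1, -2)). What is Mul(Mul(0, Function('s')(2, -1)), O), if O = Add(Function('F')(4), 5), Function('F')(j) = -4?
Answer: 0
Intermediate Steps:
Function('s')(U, T) = Add(6, Mul(3, U)) (Function('s')(U, T) = Mul(3, Add(U, Mul(-1, -2))) = Mul(3, Add(U, 2)) = Mul(3, Add(2, U)) = Add(6, Mul(3, U)))
O = 1 (O = Add(-4, 5) = 1)
Mul(Mul(0, Function('s')(2, -1)), O) = Mul(Mul(0, Add(6, Mul(3, 2))), 1) = Mul(Mul(0, Add(6, 6)), 1) = Mul(Mul(0, 12), 1) = Mul(0, 1) = 0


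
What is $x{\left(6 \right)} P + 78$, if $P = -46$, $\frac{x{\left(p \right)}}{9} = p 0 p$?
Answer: $78$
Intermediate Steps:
$x{\left(p \right)} = 0$ ($x{\left(p \right)} = 9 p 0 p = 9 \cdot 0 p = 9 \cdot 0 = 0$)
$x{\left(6 \right)} P + 78 = 0 \left(-46\right) + 78 = 0 + 78 = 78$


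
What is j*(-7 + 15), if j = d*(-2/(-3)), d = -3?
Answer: -16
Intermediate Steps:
j = -2 (j = -(-6)/(-3) = -(-6)*(-1)/3 = -3*⅔ = -2)
j*(-7 + 15) = -2*(-7 + 15) = -2*8 = -16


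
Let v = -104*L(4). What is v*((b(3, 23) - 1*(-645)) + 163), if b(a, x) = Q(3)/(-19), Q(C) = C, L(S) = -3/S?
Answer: 1197222/19 ≈ 63012.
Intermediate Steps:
b(a, x) = -3/19 (b(a, x) = 3/(-19) = 3*(-1/19) = -3/19)
v = 78 (v = -(-312)/4 = -104*(-3/4) = 78)
v*((b(3, 23) - 1*(-645)) + 163) = 78*((-3/19 - 1*(-645)) + 163) = 78*((-3/19 + 645) + 163) = 78*(12252/19 + 163) = 78*(15349/19) = 1197222/19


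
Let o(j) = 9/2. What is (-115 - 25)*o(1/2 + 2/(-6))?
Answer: -630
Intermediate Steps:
o(j) = 9/2 (o(j) = 9*(½) = 9/2)
(-115 - 25)*o(1/2 + 2/(-6)) = (-115 - 25)*(9/2) = -140*9/2 = -630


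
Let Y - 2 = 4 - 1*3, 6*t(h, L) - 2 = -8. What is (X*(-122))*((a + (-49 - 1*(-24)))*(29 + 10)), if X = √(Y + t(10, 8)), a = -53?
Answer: 371124*√2 ≈ 5.2485e+5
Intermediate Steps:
t(h, L) = -1 (t(h, L) = ⅓ + (⅙)*(-8) = ⅓ - 4/3 = -1)
Y = 3 (Y = 2 + (4 - 1*3) = 2 + (4 - 3) = 2 + 1 = 3)
X = √2 (X = √(3 - 1) = √2 ≈ 1.4142)
(X*(-122))*((a + (-49 - 1*(-24)))*(29 + 10)) = (√2*(-122))*((-53 + (-49 - 1*(-24)))*(29 + 10)) = (-122*√2)*((-53 + (-49 + 24))*39) = (-122*√2)*((-53 - 25)*39) = (-122*√2)*(-78*39) = -122*√2*(-3042) = 371124*√2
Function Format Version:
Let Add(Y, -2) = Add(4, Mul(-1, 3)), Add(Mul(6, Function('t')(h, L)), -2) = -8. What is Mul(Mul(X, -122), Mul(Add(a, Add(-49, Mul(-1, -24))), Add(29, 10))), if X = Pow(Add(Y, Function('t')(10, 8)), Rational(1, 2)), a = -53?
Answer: Mul(371124, Pow(2, Rational(1, 2))) ≈ 5.2485e+5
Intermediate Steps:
Function('t')(h, L) = -1 (Function('t')(h, L) = Add(Rational(1, 3), Mul(Rational(1, 6), -8)) = Add(Rational(1, 3), Rational(-4, 3)) = -1)
Y = 3 (Y = Add(2, Add(4, Mul(-1, 3))) = Add(2, Add(4, -3)) = Add(2, 1) = 3)
X = Pow(2, Rational(1, 2)) (X = Pow(Add(3, -1), Rational(1, 2)) = Pow(2, Rational(1, 2)) ≈ 1.4142)
Mul(Mul(X, -122), Mul(Add(a, Add(-49, Mul(-1, -24))), Add(29, 10))) = Mul(Mul(Pow(2, Rational(1, 2)), -122), Mul(Add(-53, Add(-49, Mul(-1, -24))), Add(29, 10))) = Mul(Mul(-122, Pow(2, Rational(1, 2))), Mul(Add(-53, Add(-49, 24)), 39)) = Mul(Mul(-122, Pow(2, Rational(1, 2))), Mul(Add(-53, -25), 39)) = Mul(Mul(-122, Pow(2, Rational(1, 2))), Mul(-78, 39)) = Mul(Mul(-122, Pow(2, Rational(1, 2))), -3042) = Mul(371124, Pow(2, Rational(1, 2)))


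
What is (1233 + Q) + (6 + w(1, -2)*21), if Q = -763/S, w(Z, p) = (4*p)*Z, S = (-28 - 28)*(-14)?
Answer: 119843/112 ≈ 1070.0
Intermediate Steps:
S = 784 (S = -56*(-14) = 784)
w(Z, p) = 4*Z*p
Q = -109/112 (Q = -763/784 = -763*1/784 = -109/112 ≈ -0.97321)
(1233 + Q) + (6 + w(1, -2)*21) = (1233 - 109/112) + (6 + (4*1*(-2))*21) = 137987/112 + (6 - 8*21) = 137987/112 + (6 - 168) = 137987/112 - 162 = 119843/112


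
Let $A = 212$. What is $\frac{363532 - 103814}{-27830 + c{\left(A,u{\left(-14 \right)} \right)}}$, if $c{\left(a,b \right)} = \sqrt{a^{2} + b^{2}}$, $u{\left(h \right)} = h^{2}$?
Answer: $- \frac{361397597}{38721277} - \frac{259718 \sqrt{5210}}{193606385} \approx -9.4301$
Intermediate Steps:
$\frac{363532 - 103814}{-27830 + c{\left(A,u{\left(-14 \right)} \right)}} = \frac{363532 - 103814}{-27830 + \sqrt{212^{2} + \left(\left(-14\right)^{2}\right)^{2}}} = \frac{363532 + \left(-112904 + 9090\right)}{-27830 + \sqrt{44944 + 196^{2}}} = \frac{363532 - 103814}{-27830 + \sqrt{44944 + 38416}} = \frac{259718}{-27830 + \sqrt{83360}} = \frac{259718}{-27830 + 4 \sqrt{5210}}$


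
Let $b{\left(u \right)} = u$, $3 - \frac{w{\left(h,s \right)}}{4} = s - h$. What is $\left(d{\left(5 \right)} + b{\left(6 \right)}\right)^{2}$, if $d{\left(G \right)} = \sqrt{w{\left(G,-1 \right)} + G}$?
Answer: $\left(6 + \sqrt{41}\right)^{2} \approx 153.84$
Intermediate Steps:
$w{\left(h,s \right)} = 12 - 4 s + 4 h$ ($w{\left(h,s \right)} = 12 - 4 \left(s - h\right) = 12 + \left(- 4 s + 4 h\right) = 12 - 4 s + 4 h$)
$d{\left(G \right)} = \sqrt{16 + 5 G}$ ($d{\left(G \right)} = \sqrt{\left(12 - -4 + 4 G\right) + G} = \sqrt{\left(12 + 4 + 4 G\right) + G} = \sqrt{\left(16 + 4 G\right) + G} = \sqrt{16 + 5 G}$)
$\left(d{\left(5 \right)} + b{\left(6 \right)}\right)^{2} = \left(\sqrt{16 + 5 \cdot 5} + 6\right)^{2} = \left(\sqrt{16 + 25} + 6\right)^{2} = \left(\sqrt{41} + 6\right)^{2} = \left(6 + \sqrt{41}\right)^{2}$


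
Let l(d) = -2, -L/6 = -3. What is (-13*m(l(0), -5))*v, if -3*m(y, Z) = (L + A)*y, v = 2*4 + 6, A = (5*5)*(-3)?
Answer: 6916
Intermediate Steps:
A = -75 (A = 25*(-3) = -75)
L = 18 (L = -6*(-3) = 18)
v = 14 (v = 8 + 6 = 14)
m(y, Z) = 19*y (m(y, Z) = -(18 - 75)*y/3 = -(-19)*y = 19*y)
(-13*m(l(0), -5))*v = -247*(-2)*14 = -13*(-38)*14 = 494*14 = 6916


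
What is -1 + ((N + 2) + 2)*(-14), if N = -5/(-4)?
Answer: -149/2 ≈ -74.500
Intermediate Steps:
N = 5/4 (N = -5*(-¼) = 5/4 ≈ 1.2500)
-1 + ((N + 2) + 2)*(-14) = -1 + ((5/4 + 2) + 2)*(-14) = -1 + (13/4 + 2)*(-14) = -1 + (21/4)*(-14) = -1 - 147/2 = -149/2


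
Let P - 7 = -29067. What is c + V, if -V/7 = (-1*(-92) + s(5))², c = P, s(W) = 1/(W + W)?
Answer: -8843687/100 ≈ -88437.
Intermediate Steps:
P = -29060 (P = 7 - 29067 = -29060)
s(W) = 1/(2*W)
c = -29060
V = -5937687/100 (V = -7*(-1*(-92) + (½)/5)² = -7*(92 + (½)*(⅕))² = -7*(92 + ⅒)² = -7*(921/10)² = -7*848241/100 = -5937687/100 ≈ -59377.)
c + V = -29060 - 5937687/100 = -8843687/100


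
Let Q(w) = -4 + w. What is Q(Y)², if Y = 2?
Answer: 4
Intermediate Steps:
Q(Y)² = (-4 + 2)² = (-2)² = 4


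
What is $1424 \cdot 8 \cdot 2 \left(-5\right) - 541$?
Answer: $-114461$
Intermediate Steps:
$1424 \cdot 8 \cdot 2 \left(-5\right) - 541 = 1424 \cdot 16 \left(-5\right) - 541 = 1424 \left(-80\right) - 541 = -113920 - 541 = -114461$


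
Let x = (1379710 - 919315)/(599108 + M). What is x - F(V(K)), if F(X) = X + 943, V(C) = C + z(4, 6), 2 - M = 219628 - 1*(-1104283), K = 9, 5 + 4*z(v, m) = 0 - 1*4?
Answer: -2755360579/2899204 ≈ -950.38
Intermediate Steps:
z(v, m) = -9/4 (z(v, m) = -5/4 + (0 - 1*4)/4 = -5/4 + (0 - 4)/4 = -5/4 + (¼)*(-4) = -5/4 - 1 = -9/4)
M = -1323909 (M = 2 - (219628 - 1*(-1104283)) = 2 - (219628 + 1104283) = 2 - 1*1323911 = 2 - 1323911 = -1323909)
V(C) = -9/4 + C (V(C) = C - 9/4 = -9/4 + C)
F(X) = 943 + X
x = -460395/724801 (x = (1379710 - 919315)/(599108 - 1323909) = 460395/(-724801) = 460395*(-1/724801) = -460395/724801 ≈ -0.63520)
x - F(V(K)) = -460395/724801 - (943 + (-9/4 + 9)) = -460395/724801 - (943 + 27/4) = -460395/724801 - 1*3799/4 = -460395/724801 - 3799/4 = -2755360579/2899204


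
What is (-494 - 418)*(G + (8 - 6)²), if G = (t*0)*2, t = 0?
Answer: -3648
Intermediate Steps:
G = 0 (G = (0*0)*2 = 0*2 = 0)
(-494 - 418)*(G + (8 - 6)²) = (-494 - 418)*(0 + (8 - 6)²) = -912*(0 + 2²) = -912*(0 + 4) = -912*4 = -3648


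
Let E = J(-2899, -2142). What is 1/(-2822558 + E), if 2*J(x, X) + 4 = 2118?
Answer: -1/2821501 ≈ -3.5442e-7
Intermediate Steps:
J(x, X) = 1057 (J(x, X) = -2 + (½)*2118 = -2 + 1059 = 1057)
E = 1057
1/(-2822558 + E) = 1/(-2822558 + 1057) = 1/(-2821501) = -1/2821501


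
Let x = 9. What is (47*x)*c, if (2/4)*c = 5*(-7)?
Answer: -29610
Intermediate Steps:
c = -70 (c = 2*(5*(-7)) = 2*(-35) = -70)
(47*x)*c = (47*9)*(-70) = 423*(-70) = -29610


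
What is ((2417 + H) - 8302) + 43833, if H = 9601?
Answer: 47549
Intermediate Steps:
((2417 + H) - 8302) + 43833 = ((2417 + 9601) - 8302) + 43833 = (12018 - 8302) + 43833 = 3716 + 43833 = 47549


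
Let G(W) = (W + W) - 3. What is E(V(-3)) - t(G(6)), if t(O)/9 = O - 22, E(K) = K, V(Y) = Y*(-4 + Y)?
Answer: 138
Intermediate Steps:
G(W) = -3 + 2*W (G(W) = 2*W - 3 = -3 + 2*W)
t(O) = -198 + 9*O (t(O) = 9*(O - 22) = 9*(-22 + O) = -198 + 9*O)
E(V(-3)) - t(G(6)) = -3*(-4 - 3) - (-198 + 9*(-3 + 2*6)) = -3*(-7) - (-198 + 9*(-3 + 12)) = 21 - (-198 + 9*9) = 21 - (-198 + 81) = 21 - 1*(-117) = 21 + 117 = 138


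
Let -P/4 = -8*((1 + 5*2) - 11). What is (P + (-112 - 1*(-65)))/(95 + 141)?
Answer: -47/236 ≈ -0.19915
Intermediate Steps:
P = 0 (P = -(-32)*((1 + 5*2) - 11) = -(-32)*((1 + 10) - 11) = -(-32)*(11 - 11) = -(-32)*0 = -4*0 = 0)
(P + (-112 - 1*(-65)))/(95 + 141) = (0 + (-112 - 1*(-65)))/(95 + 141) = (0 + (-112 + 65))/236 = (0 - 47)*(1/236) = -47*1/236 = -47/236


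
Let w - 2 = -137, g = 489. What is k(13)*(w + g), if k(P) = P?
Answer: 4602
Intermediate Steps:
w = -135 (w = 2 - 137 = -135)
k(13)*(w + g) = 13*(-135 + 489) = 13*354 = 4602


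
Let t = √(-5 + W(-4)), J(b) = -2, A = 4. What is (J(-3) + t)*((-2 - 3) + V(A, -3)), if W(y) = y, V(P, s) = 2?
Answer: 6 - 9*I ≈ 6.0 - 9.0*I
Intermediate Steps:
t = 3*I (t = √(-5 - 4) = √(-9) = 3*I ≈ 3.0*I)
(J(-3) + t)*((-2 - 3) + V(A, -3)) = (-2 + 3*I)*((-2 - 3) + 2) = (-2 + 3*I)*(-5 + 2) = (-2 + 3*I)*(-3) = 6 - 9*I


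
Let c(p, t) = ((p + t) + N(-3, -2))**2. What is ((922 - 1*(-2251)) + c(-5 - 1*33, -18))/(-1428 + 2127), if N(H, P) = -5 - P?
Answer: 2218/233 ≈ 9.5193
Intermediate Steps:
c(p, t) = (-3 + p + t)**2 (c(p, t) = ((p + t) + (-5 - 1*(-2)))**2 = ((p + t) + (-5 + 2))**2 = ((p + t) - 3)**2 = (-3 + p + t)**2)
((922 - 1*(-2251)) + c(-5 - 1*33, -18))/(-1428 + 2127) = ((922 - 1*(-2251)) + (-3 + (-5 - 1*33) - 18)**2)/(-1428 + 2127) = ((922 + 2251) + (-3 + (-5 - 33) - 18)**2)/699 = (3173 + (-3 - 38 - 18)**2)*(1/699) = (3173 + (-59)**2)*(1/699) = (3173 + 3481)*(1/699) = 6654*(1/699) = 2218/233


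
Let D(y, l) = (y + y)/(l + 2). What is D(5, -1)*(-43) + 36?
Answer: -394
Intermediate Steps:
D(y, l) = 2*y/(2 + l) (D(y, l) = (2*y)/(2 + l) = 2*y/(2 + l))
D(5, -1)*(-43) + 36 = (2*5/(2 - 1))*(-43) + 36 = (2*5/1)*(-43) + 36 = (2*5*1)*(-43) + 36 = 10*(-43) + 36 = -430 + 36 = -394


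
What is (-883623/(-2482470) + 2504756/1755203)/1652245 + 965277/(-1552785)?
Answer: -154427449306971274615273/248418892336549716722850 ≈ -0.62164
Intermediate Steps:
(-883623/(-2482470) + 2504756/1755203)/1652245 + 965277/(-1552785) = (-883623*(-1/2482470) + 2504756*(1/1755203))*(1/1652245) + 965277*(-1/1552785) = (294541/827490 + 2504756/1755203)*(1/1652245) - 321759/517595 = (2589639789263/1452412930470)*(1/1652245) - 321759/517595 = 2589639789263/2399742002304405150 - 321759/517595 = -154427449306971274615273/248418892336549716722850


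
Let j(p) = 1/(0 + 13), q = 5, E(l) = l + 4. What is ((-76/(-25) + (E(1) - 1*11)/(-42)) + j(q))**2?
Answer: 54997056/5175625 ≈ 10.626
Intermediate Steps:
E(l) = 4 + l
j(p) = 1/13
((-76/(-25) + (E(1) - 1*11)/(-42)) + j(q))**2 = ((-76/(-25) + ((4 + 1) - 1*11)/(-42)) + 1/13)**2 = ((-76*(-1/25) + (5 - 11)*(-1/42)) + 1/13)**2 = ((76/25 - 6*(-1/42)) + 1/13)**2 = ((76/25 + 1/7) + 1/13)**2 = (557/175 + 1/13)**2 = (7416/2275)**2 = 54997056/5175625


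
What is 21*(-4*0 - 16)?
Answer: -336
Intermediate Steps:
21*(-4*0 - 16) = 21*(0 - 16) = 21*(-16) = -336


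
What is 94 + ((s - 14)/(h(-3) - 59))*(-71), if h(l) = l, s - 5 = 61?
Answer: 4760/31 ≈ 153.55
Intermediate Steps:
s = 66 (s = 5 + 61 = 66)
94 + ((s - 14)/(h(-3) - 59))*(-71) = 94 + ((66 - 14)/(-3 - 59))*(-71) = 94 + (52/(-62))*(-71) = 94 + (52*(-1/62))*(-71) = 94 - 26/31*(-71) = 94 + 1846/31 = 4760/31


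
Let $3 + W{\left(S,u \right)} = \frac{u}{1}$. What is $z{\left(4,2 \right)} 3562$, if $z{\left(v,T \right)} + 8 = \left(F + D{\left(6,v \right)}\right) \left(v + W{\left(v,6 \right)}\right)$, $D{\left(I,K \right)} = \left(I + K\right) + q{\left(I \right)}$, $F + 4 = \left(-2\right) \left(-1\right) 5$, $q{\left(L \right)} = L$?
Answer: $520052$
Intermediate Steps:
$W{\left(S,u \right)} = -3 + u$ ($W{\left(S,u \right)} = -3 + \frac{u}{1} = -3 + u 1 = -3 + u$)
$F = 6$ ($F = -4 + \left(-2\right) \left(-1\right) 5 = -4 + 2 \cdot 5 = -4 + 10 = 6$)
$D{\left(I,K \right)} = K + 2 I$ ($D{\left(I,K \right)} = \left(I + K\right) + I = K + 2 I$)
$z{\left(v,T \right)} = -8 + \left(3 + v\right) \left(18 + v\right)$ ($z{\left(v,T \right)} = -8 + \left(6 + \left(v + 2 \cdot 6\right)\right) \left(v + \left(-3 + 6\right)\right) = -8 + \left(6 + \left(v + 12\right)\right) \left(v + 3\right) = -8 + \left(6 + \left(12 + v\right)\right) \left(3 + v\right) = -8 + \left(18 + v\right) \left(3 + v\right) = -8 + \left(3 + v\right) \left(18 + v\right)$)
$z{\left(4,2 \right)} 3562 = \left(46 + 4^{2} + 21 \cdot 4\right) 3562 = \left(46 + 16 + 84\right) 3562 = 146 \cdot 3562 = 520052$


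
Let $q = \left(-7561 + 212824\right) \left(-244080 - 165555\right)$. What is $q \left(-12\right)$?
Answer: $1008994908060$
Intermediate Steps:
$q = -84082909005$ ($q = 205263 \left(-409635\right) = -84082909005$)
$q \left(-12\right) = \left(-84082909005\right) \left(-12\right) = 1008994908060$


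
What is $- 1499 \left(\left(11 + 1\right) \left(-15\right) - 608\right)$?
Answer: $1181212$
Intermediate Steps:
$- 1499 \left(\left(11 + 1\right) \left(-15\right) - 608\right) = - 1499 \left(12 \left(-15\right) - 608\right) = - 1499 \left(-180 - 608\right) = \left(-1499\right) \left(-788\right) = 1181212$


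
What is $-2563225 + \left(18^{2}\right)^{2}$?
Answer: $-2458249$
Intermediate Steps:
$-2563225 + \left(18^{2}\right)^{2} = -2563225 + 324^{2} = -2563225 + 104976 = -2458249$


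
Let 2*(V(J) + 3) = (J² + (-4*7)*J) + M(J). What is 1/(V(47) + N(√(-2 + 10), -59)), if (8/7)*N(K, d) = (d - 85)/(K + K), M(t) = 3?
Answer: 3560/1580231 + 126*√2/1580231 ≈ 0.0023656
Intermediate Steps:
V(J) = -3/2 + J²/2 - 14*J (V(J) = -3 + ((J² + (-4*7)*J) + 3)/2 = -3 + ((J² - 28*J) + 3)/2 = -3 + (3 + J² - 28*J)/2 = -3 + (3/2 + J²/2 - 14*J) = -3/2 + J²/2 - 14*J)
N(K, d) = 7*(-85 + d)/(16*K) (N(K, d) = 7*((d - 85)/(K + K))/8 = 7*((-85 + d)/((2*K)))/8 = 7*((-85 + d)*(1/(2*K)))/8 = 7*((-85 + d)/(2*K))/8 = 7*(-85 + d)/(16*K))
1/(V(47) + N(√(-2 + 10), -59)) = 1/((-3/2 + (½)*47² - 14*47) + 7*(-85 - 59)/(16*(√(-2 + 10)))) = 1/((-3/2 + (½)*2209 - 658) + (7/16)*(-144)/√8) = 1/((-3/2 + 2209/2 - 658) + (7/16)*(-144)/(2*√2)) = 1/(445 + (7/16)*(√2/4)*(-144)) = 1/(445 - 63*√2/4)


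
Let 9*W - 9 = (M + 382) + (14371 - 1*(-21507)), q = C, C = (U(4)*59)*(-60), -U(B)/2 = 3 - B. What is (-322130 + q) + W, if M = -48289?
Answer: -2974910/9 ≈ -3.3055e+5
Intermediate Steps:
U(B) = -6 + 2*B (U(B) = -2*(3 - B) = -6 + 2*B)
C = -7080 (C = ((-6 + 2*4)*59)*(-60) = ((-6 + 8)*59)*(-60) = (2*59)*(-60) = 118*(-60) = -7080)
q = -7080
W = -12020/9 (W = 1 + ((-48289 + 382) + (14371 - 1*(-21507)))/9 = 1 + (-47907 + (14371 + 21507))/9 = 1 + (-47907 + 35878)/9 = 1 + (1/9)*(-12029) = 1 - 12029/9 = -12020/9 ≈ -1335.6)
(-322130 + q) + W = (-322130 - 7080) - 12020/9 = -329210 - 12020/9 = -2974910/9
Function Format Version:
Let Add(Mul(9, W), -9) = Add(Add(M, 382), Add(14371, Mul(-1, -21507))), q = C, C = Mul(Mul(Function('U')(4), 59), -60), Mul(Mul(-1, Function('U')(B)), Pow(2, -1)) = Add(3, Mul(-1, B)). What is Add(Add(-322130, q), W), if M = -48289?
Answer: Rational(-2974910, 9) ≈ -3.3055e+5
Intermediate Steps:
Function('U')(B) = Add(-6, Mul(2, B)) (Function('U')(B) = Mul(-2, Add(3, Mul(-1, B))) = Add(-6, Mul(2, B)))
C = -7080 (C = Mul(Mul(Add(-6, Mul(2, 4)), 59), -60) = Mul(Mul(Add(-6, 8), 59), -60) = Mul(Mul(2, 59), -60) = Mul(118, -60) = -7080)
q = -7080
W = Rational(-12020, 9) (W = Add(1, Mul(Rational(1, 9), Add(Add(-48289, 382), Add(14371, Mul(-1, -21507))))) = Add(1, Mul(Rational(1, 9), Add(-47907, Add(14371, 21507)))) = Add(1, Mul(Rational(1, 9), Add(-47907, 35878))) = Add(1, Mul(Rational(1, 9), -12029)) = Add(1, Rational(-12029, 9)) = Rational(-12020, 9) ≈ -1335.6)
Add(Add(-322130, q), W) = Add(Add(-322130, -7080), Rational(-12020, 9)) = Add(-329210, Rational(-12020, 9)) = Rational(-2974910, 9)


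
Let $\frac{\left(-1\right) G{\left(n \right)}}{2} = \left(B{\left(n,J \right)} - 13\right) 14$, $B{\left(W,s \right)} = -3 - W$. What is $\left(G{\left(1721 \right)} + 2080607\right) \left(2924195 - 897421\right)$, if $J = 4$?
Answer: $4315494352082$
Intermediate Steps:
$G{\left(n \right)} = 448 + 28 n$ ($G{\left(n \right)} = - 2 \left(\left(-3 - n\right) - 13\right) 14 = - 2 \left(-16 - n\right) 14 = - 2 \left(-224 - 14 n\right) = 448 + 28 n$)
$\left(G{\left(1721 \right)} + 2080607\right) \left(2924195 - 897421\right) = \left(\left(448 + 28 \cdot 1721\right) + 2080607\right) \left(2924195 - 897421\right) = \left(\left(448 + 48188\right) + 2080607\right) 2026774 = \left(48636 + 2080607\right) 2026774 = 2129243 \cdot 2026774 = 4315494352082$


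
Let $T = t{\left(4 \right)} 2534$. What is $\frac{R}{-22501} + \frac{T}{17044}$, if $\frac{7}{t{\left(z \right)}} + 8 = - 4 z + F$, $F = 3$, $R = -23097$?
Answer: $\frac{561989135}{575260566} \approx 0.97693$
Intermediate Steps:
$t{\left(z \right)} = \frac{7}{-5 - 4 z}$ ($t{\left(z \right)} = \frac{7}{-8 - \left(-3 + 4 z\right)} = \frac{7}{-5 - 4 z}$)
$T = - \frac{2534}{3}$ ($T = - \frac{7}{5 + 4 \cdot 4} \cdot 2534 = - \frac{7}{5 + 16} \cdot 2534 = - \frac{7}{21} \cdot 2534 = \left(-7\right) \frac{1}{21} \cdot 2534 = \left(- \frac{1}{3}\right) 2534 = - \frac{2534}{3} \approx -844.67$)
$\frac{R}{-22501} + \frac{T}{17044} = - \frac{23097}{-22501} - \frac{2534}{3 \cdot 17044} = \left(-23097\right) \left(- \frac{1}{22501}\right) - \frac{1267}{25566} = \frac{23097}{22501} - \frac{1267}{25566} = \frac{561989135}{575260566}$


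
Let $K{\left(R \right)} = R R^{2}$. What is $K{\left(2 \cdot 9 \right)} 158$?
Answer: $921456$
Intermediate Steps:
$K{\left(R \right)} = R^{3}$
$K{\left(2 \cdot 9 \right)} 158 = \left(2 \cdot 9\right)^{3} \cdot 158 = 18^{3} \cdot 158 = 5832 \cdot 158 = 921456$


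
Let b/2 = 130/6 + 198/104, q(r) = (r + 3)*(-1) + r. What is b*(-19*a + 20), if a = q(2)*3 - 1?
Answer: 128695/13 ≈ 9899.6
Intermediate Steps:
q(r) = -3 (q(r) = (3 + r)*(-1) + r = (-3 - r) + r = -3)
a = -10 (a = -3*3 - 1 = -9 - 1 = -10)
b = 3677/78 (b = 2*(130/6 + 198/104) = 2*(130*(⅙) + 198*(1/104)) = 2*(65/3 + 99/52) = 2*(3677/156) = 3677/78 ≈ 47.141)
b*(-19*a + 20) = 3677*(-19*(-10) + 20)/78 = 3677*(190 + 20)/78 = (3677/78)*210 = 128695/13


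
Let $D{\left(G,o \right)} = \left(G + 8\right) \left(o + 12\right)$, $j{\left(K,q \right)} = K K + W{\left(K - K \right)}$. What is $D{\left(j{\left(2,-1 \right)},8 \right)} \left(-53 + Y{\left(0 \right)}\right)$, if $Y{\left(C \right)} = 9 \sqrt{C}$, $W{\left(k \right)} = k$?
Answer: $-12720$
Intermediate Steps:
$j{\left(K,q \right)} = K^{2}$ ($j{\left(K,q \right)} = K K + \left(K - K\right) = K^{2} + 0 = K^{2}$)
$D{\left(G,o \right)} = \left(8 + G\right) \left(12 + o\right)$
$D{\left(j{\left(2,-1 \right)},8 \right)} \left(-53 + Y{\left(0 \right)}\right) = \left(96 + 8 \cdot 8 + 12 \cdot 2^{2} + 2^{2} \cdot 8\right) \left(-53 + 9 \sqrt{0}\right) = \left(96 + 64 + 12 \cdot 4 + 4 \cdot 8\right) \left(-53 + 9 \cdot 0\right) = \left(96 + 64 + 48 + 32\right) \left(-53 + 0\right) = 240 \left(-53\right) = -12720$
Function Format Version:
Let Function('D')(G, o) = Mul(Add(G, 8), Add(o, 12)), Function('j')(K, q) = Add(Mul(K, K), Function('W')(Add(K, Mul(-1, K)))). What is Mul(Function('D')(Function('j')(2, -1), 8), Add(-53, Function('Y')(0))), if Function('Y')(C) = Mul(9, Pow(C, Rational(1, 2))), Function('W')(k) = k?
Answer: -12720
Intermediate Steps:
Function('j')(K, q) = Pow(K, 2) (Function('j')(K, q) = Add(Mul(K, K), Add(K, Mul(-1, K))) = Add(Pow(K, 2), 0) = Pow(K, 2))
Function('D')(G, o) = Mul(Add(8, G), Add(12, o))
Mul(Function('D')(Function('j')(2, -1), 8), Add(-53, Function('Y')(0))) = Mul(Add(96, Mul(8, 8), Mul(12, Pow(2, 2)), Mul(Pow(2, 2), 8)), Add(-53, Mul(9, Pow(0, Rational(1, 2))))) = Mul(Add(96, 64, Mul(12, 4), Mul(4, 8)), Add(-53, Mul(9, 0))) = Mul(Add(96, 64, 48, 32), Add(-53, 0)) = Mul(240, -53) = -12720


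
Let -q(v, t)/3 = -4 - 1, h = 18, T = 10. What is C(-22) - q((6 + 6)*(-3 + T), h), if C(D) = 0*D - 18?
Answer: -33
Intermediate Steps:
C(D) = -18 (C(D) = 0 - 18 = -18)
q(v, t) = 15 (q(v, t) = -3*(-4 - 1) = -3*(-5) = 15)
C(-22) - q((6 + 6)*(-3 + T), h) = -18 - 1*15 = -18 - 15 = -33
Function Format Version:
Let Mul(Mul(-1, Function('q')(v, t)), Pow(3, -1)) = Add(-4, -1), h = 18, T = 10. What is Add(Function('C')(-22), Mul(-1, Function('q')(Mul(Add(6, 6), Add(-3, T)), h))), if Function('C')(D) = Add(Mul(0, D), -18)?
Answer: -33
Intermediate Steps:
Function('C')(D) = -18 (Function('C')(D) = Add(0, -18) = -18)
Function('q')(v, t) = 15 (Function('q')(v, t) = Mul(-3, Add(-4, -1)) = Mul(-3, -5) = 15)
Add(Function('C')(-22), Mul(-1, Function('q')(Mul(Add(6, 6), Add(-3, T)), h))) = Add(-18, Mul(-1, 15)) = Add(-18, -15) = -33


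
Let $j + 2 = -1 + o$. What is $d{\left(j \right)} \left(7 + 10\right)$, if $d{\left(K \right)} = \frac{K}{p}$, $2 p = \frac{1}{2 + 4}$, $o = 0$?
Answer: $-612$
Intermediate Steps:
$p = \frac{1}{12}$ ($p = \frac{1}{2 \left(2 + 4\right)} = \frac{1}{2 \cdot 6} = \frac{1}{2} \cdot \frac{1}{6} = \frac{1}{12} \approx 0.083333$)
$j = -3$ ($j = -2 + \left(-1 + 0\right) = -2 - 1 = -3$)
$d{\left(K \right)} = 12 K$ ($d{\left(K \right)} = K \frac{1}{\frac{1}{12}} = K 12 = 12 K$)
$d{\left(j \right)} \left(7 + 10\right) = 12 \left(-3\right) \left(7 + 10\right) = \left(-36\right) 17 = -612$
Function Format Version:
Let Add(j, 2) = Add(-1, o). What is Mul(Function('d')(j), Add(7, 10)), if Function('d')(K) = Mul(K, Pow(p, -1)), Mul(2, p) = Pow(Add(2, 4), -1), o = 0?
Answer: -612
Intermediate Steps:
p = Rational(1, 12) (p = Mul(Rational(1, 2), Pow(Add(2, 4), -1)) = Mul(Rational(1, 2), Pow(6, -1)) = Mul(Rational(1, 2), Rational(1, 6)) = Rational(1, 12) ≈ 0.083333)
j = -3 (j = Add(-2, Add(-1, 0)) = Add(-2, -1) = -3)
Function('d')(K) = Mul(12, K) (Function('d')(K) = Mul(K, Pow(Rational(1, 12), -1)) = Mul(K, 12) = Mul(12, K))
Mul(Function('d')(j), Add(7, 10)) = Mul(Mul(12, -3), Add(7, 10)) = Mul(-36, 17) = -612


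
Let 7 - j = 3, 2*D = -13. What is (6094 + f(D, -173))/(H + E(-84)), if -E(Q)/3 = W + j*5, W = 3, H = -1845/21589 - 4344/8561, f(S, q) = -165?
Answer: -1095818110541/12862394262 ≈ -85.196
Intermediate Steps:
D = -13/2 (D = (1/2)*(-13) = -13/2 ≈ -6.5000)
j = 4 (j = 7 - 1*3 = 7 - 3 = 4)
H = -109577661/184823429 (H = -1845*1/21589 - 4344*1/8561 = -1845/21589 - 4344/8561 = -109577661/184823429 ≈ -0.59288)
E(Q) = -69 (E(Q) = -3*(3 + 4*5) = -3*(3 + 20) = -3*23 = -69)
(6094 + f(D, -173))/(H + E(-84)) = (6094 - 165)/(-109577661/184823429 - 69) = 5929/(-12862394262/184823429) = 5929*(-184823429/12862394262) = -1095818110541/12862394262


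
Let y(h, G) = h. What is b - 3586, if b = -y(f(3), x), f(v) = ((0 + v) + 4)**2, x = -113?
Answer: -3635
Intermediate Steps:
f(v) = (4 + v)**2 (f(v) = (v + 4)**2 = (4 + v)**2)
b = -49 (b = -(4 + 3)**2 = -1*7**2 = -1*49 = -49)
b - 3586 = -49 - 3586 = -3635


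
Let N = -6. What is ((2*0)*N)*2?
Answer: 0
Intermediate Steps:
((2*0)*N)*2 = ((2*0)*(-6))*2 = (0*(-6))*2 = 0*2 = 0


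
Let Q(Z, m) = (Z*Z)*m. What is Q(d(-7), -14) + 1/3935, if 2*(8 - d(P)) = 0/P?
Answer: -3525759/3935 ≈ -896.00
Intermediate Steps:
d(P) = 8 (d(P) = 8 - 0/P = 8 - 1/2*0 = 8 + 0 = 8)
Q(Z, m) = m*Z**2 (Q(Z, m) = Z**2*m = m*Z**2)
Q(d(-7), -14) + 1/3935 = -14*8**2 + 1/3935 = -14*64 + 1/3935 = -896 + 1/3935 = -3525759/3935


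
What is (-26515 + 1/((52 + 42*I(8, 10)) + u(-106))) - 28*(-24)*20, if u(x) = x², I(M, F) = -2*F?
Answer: -136607599/10448 ≈ -13075.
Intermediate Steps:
(-26515 + 1/((52 + 42*I(8, 10)) + u(-106))) - 28*(-24)*20 = (-26515 + 1/((52 + 42*(-2*10)) + (-106)²)) - 28*(-24)*20 = (-26515 + 1/((52 + 42*(-20)) + 11236)) + 672*20 = (-26515 + 1/((52 - 840) + 11236)) + 13440 = (-26515 + 1/(-788 + 11236)) + 13440 = (-26515 + 1/10448) + 13440 = -277028719/10448 + 13440 = -136607599/10448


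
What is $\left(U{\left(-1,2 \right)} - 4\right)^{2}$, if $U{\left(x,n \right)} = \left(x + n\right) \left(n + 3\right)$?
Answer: $1$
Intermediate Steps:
$U{\left(x,n \right)} = \left(3 + n\right) \left(n + x\right)$ ($U{\left(x,n \right)} = \left(n + x\right) \left(3 + n\right) = \left(3 + n\right) \left(n + x\right)$)
$\left(U{\left(-1,2 \right)} - 4\right)^{2} = \left(\left(2^{2} + 3 \cdot 2 + 3 \left(-1\right) + 2 \left(-1\right)\right) - 4\right)^{2} = \left(\left(4 + 6 - 3 - 2\right) - 4\right)^{2} = \left(5 - 4\right)^{2} = 1^{2} = 1$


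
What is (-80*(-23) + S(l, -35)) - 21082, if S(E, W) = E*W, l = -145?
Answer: -14167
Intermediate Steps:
(-80*(-23) + S(l, -35)) - 21082 = (-80*(-23) - 145*(-35)) - 21082 = (1840 + 5075) - 21082 = 6915 - 21082 = -14167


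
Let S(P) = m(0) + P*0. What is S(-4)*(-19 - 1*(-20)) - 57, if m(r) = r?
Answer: -57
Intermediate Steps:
S(P) = 0 (S(P) = 0 + P*0 = 0 + 0 = 0)
S(-4)*(-19 - 1*(-20)) - 57 = 0*(-19 - 1*(-20)) - 57 = 0*(-19 + 20) - 57 = 0*1 - 57 = 0 - 57 = -57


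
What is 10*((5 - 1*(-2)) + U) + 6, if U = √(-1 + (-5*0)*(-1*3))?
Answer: 76 + 10*I ≈ 76.0 + 10.0*I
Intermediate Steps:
U = I (U = √(-1 + 0*(-3)) = √(-1 + 0) = √(-1) = I ≈ 1.0*I)
10*((5 - 1*(-2)) + U) + 6 = 10*((5 - 1*(-2)) + I) + 6 = 10*((5 + 2) + I) + 6 = 10*(7 + I) + 6 = (70 + 10*I) + 6 = 76 + 10*I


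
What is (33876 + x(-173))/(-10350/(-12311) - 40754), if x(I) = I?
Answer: -414917633/501712144 ≈ -0.82700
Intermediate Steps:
(33876 + x(-173))/(-10350/(-12311) - 40754) = (33876 - 173)/(-10350/(-12311) - 40754) = 33703/(-10350*(-1/12311) - 40754) = 33703/(10350/12311 - 40754) = 33703/(-501712144/12311) = 33703*(-12311/501712144) = -414917633/501712144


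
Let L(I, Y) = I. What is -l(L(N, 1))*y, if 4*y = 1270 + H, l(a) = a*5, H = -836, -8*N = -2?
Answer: -1085/8 ≈ -135.63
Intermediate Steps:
N = ¼ (N = -⅛*(-2) = ¼ ≈ 0.25000)
l(a) = 5*a
y = 217/2 (y = (1270 - 836)/4 = (¼)*434 = 217/2 ≈ 108.50)
-l(L(N, 1))*y = -5*(¼)*217/2 = -5*217/(4*2) = -1*1085/8 = -1085/8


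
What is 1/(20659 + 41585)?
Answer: 1/62244 ≈ 1.6066e-5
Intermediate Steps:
1/(20659 + 41585) = 1/62244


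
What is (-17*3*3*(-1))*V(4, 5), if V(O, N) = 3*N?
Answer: 2295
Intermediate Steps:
(-17*3*3*(-1))*V(4, 5) = (-17*3*3*(-1))*(3*5) = -153*(-1)*15 = -17*(-9)*15 = 153*15 = 2295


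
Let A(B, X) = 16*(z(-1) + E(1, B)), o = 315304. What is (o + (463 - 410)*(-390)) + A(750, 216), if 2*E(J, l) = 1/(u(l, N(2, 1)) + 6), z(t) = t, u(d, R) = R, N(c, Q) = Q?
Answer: 2062334/7 ≈ 2.9462e+5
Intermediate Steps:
E(J, l) = 1/14 (E(J, l) = 1/(2*(1 + 6)) = (½)/7 = (½)*(⅐) = 1/14)
A(B, X) = -104/7 (A(B, X) = 16*(-1 + 1/14) = 16*(-13/14) = -104/7)
(o + (463 - 410)*(-390)) + A(750, 216) = (315304 + (463 - 410)*(-390)) - 104/7 = (315304 + 53*(-390)) - 104/7 = (315304 - 20670) - 104/7 = 294634 - 104/7 = 2062334/7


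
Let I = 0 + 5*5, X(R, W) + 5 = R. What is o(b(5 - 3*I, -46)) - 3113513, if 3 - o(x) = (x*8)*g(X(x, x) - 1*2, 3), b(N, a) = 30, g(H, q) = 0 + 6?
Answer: -3114950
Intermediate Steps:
X(R, W) = -5 + R
g(H, q) = 6
I = 25 (I = 0 + 25 = 25)
o(x) = 3 - 48*x (o(x) = 3 - x*8*6 = 3 - 8*x*6 = 3 - 48*x)
o(b(5 - 3*I, -46)) - 3113513 = (3 - 48*30) - 3113513 = (3 - 1440) - 3113513 = -1437 - 3113513 = -3114950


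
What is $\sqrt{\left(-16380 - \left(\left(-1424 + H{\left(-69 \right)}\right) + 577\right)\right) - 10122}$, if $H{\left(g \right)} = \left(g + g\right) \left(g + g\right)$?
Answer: $i \sqrt{44699} \approx 211.42 i$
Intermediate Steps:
$H{\left(g \right)} = 4 g^{2}$ ($H{\left(g \right)} = 2 g 2 g = 4 g^{2}$)
$\sqrt{\left(-16380 - \left(\left(-1424 + H{\left(-69 \right)}\right) + 577\right)\right) - 10122} = \sqrt{\left(-16380 - \left(\left(-1424 + 4 \left(-69\right)^{2}\right) + 577\right)\right) - 10122} = \sqrt{\left(-16380 - \left(\left(-1424 + 4 \cdot 4761\right) + 577\right)\right) - 10122} = \sqrt{\left(-16380 - \left(\left(-1424 + 19044\right) + 577\right)\right) - 10122} = \sqrt{\left(-16380 - \left(17620 + 577\right)\right) - 10122} = \sqrt{\left(-16380 - 18197\right) - 10122} = \sqrt{-34577 - 10122} = \sqrt{-44699} = i \sqrt{44699}$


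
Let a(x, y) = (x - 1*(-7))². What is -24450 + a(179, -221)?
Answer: 10146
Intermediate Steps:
a(x, y) = (7 + x)² (a(x, y) = (x + 7)² = (7 + x)²)
-24450 + a(179, -221) = -24450 + (7 + 179)² = -24450 + 186² = -24450 + 34596 = 10146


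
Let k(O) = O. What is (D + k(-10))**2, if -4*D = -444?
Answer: 10201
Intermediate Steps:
D = 111 (D = -1/4*(-444) = 111)
(D + k(-10))**2 = (111 - 10)**2 = 101**2 = 10201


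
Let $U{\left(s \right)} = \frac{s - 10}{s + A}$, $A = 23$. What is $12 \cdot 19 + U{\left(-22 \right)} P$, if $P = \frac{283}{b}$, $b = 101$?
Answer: $\frac{13972}{101} \approx 138.34$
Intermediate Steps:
$P = \frac{283}{101} \approx 2.802$
$U{\left(s \right)} = \frac{-10 + s}{23 + s}$ ($U{\left(s \right)} = \frac{s - 10}{s + 23} = \frac{-10 + s}{23 + s}$)
$12 \cdot 19 + U{\left(-22 \right)} P = 12 \cdot 19 + \frac{-10 - 22}{23 - 22} \cdot \frac{283}{101} = 228 + 1^{-1} \left(-32\right) \frac{283}{101} = 228 + 1 \left(-32\right) \frac{283}{101} = 228 - \frac{9056}{101} = \frac{13972}{101}$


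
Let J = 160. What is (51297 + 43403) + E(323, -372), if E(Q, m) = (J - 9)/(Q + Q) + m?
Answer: 60936039/646 ≈ 94328.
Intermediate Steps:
E(Q, m) = m + 151/(2*Q) (E(Q, m) = (160 - 9)/(Q + Q) + m = 151/((2*Q)) + m = 151*(1/(2*Q)) + m = 151/(2*Q) + m = m + 151/(2*Q))
(51297 + 43403) + E(323, -372) = (51297 + 43403) + (-372 + (151/2)/323) = 94700 + (-372 + (151/2)*(1/323)) = 94700 + (-372 + 151/646) = 94700 - 240161/646 = 60936039/646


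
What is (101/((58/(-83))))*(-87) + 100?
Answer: 25349/2 ≈ 12675.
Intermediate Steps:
(101/((58/(-83))))*(-87) + 100 = (101/((58*(-1/83))))*(-87) + 100 = (101/(-58/83))*(-87) + 100 = (101*(-83/58))*(-87) + 100 = -8383/58*(-87) + 100 = 25149/2 + 100 = 25349/2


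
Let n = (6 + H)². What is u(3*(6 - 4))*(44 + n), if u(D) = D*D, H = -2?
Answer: 2160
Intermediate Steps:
n = 16 (n = (6 - 2)² = 4² = 16)
u(D) = D²
u(3*(6 - 4))*(44 + n) = (3*(6 - 4))²*(44 + 16) = (3*2)²*60 = 6²*60 = 36*60 = 2160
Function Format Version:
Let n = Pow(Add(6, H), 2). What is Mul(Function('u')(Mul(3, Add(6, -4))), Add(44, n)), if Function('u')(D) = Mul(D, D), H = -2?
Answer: 2160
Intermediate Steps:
n = 16 (n = Pow(Add(6, -2), 2) = Pow(4, 2) = 16)
Function('u')(D) = Pow(D, 2)
Mul(Function('u')(Mul(3, Add(6, -4))), Add(44, n)) = Mul(Pow(Mul(3, Add(6, -4)), 2), Add(44, 16)) = Mul(Pow(Mul(3, 2), 2), 60) = Mul(Pow(6, 2), 60) = Mul(36, 60) = 2160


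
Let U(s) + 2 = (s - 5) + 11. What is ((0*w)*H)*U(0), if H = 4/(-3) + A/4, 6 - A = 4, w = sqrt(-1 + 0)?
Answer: 0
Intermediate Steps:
w = I (w = sqrt(-1) = I ≈ 1.0*I)
A = 2 (A = 6 - 1*4 = 6 - 4 = 2)
H = -5/6 (H = 4/(-3) + 2/4 = 4*(-1/3) + 2*(1/4) = -4/3 + 1/2 = -5/6 ≈ -0.83333)
U(s) = 4 + s (U(s) = -2 + ((s - 5) + 11) = -2 + ((-5 + s) + 11) = -2 + (6 + s) = 4 + s)
((0*w)*H)*U(0) = ((0*I)*(-5/6))*(4 + 0) = (0*(-5/6))*4 = 0*4 = 0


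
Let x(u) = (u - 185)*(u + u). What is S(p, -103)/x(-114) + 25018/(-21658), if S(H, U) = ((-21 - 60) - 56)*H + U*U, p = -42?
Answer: -7423831/8112468 ≈ -0.91511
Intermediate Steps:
x(u) = 2*u*(-185 + u) (x(u) = (-185 + u)*(2*u) = 2*u*(-185 + u))
S(H, U) = U² - 137*H (S(H, U) = (-81 - 56)*H + U² = -137*H + U² = U² - 137*H)
S(p, -103)/x(-114) + 25018/(-21658) = ((-103)² - 137*(-42))/((2*(-114)*(-185 - 114))) + 25018/(-21658) = (10609 + 5754)/((2*(-114)*(-299))) + 25018*(-1/21658) = 16363/68172 - 1787/1547 = -7423831/8112468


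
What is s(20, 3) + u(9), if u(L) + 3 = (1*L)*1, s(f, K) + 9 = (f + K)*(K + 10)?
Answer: 296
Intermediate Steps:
s(f, K) = -9 + (10 + K)*(K + f) (s(f, K) = -9 + (f + K)*(K + 10) = -9 + (K + f)*(10 + K) = -9 + (10 + K)*(K + f))
u(L) = -3 + L (u(L) = -3 + (1*L)*1 = -3 + L*1 = -3 + L)
s(20, 3) + u(9) = (-9 + 3**2 + 10*3 + 10*20 + 3*20) + (-3 + 9) = (-9 + 9 + 30 + 200 + 60) + 6 = 290 + 6 = 296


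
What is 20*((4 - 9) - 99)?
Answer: -2080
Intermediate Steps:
20*((4 - 9) - 99) = 20*(-5 - 99) = 20*(-104) = -2080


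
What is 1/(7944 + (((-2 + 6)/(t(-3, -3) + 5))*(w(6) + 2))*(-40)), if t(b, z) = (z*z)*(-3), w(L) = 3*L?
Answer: 11/88984 ≈ 0.00012362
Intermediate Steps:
t(b, z) = -3*z² (t(b, z) = z²*(-3) = -3*z²)
1/(7944 + (((-2 + 6)/(t(-3, -3) + 5))*(w(6) + 2))*(-40)) = 1/(7944 + (((-2 + 6)/(-3*(-3)² + 5))*(3*6 + 2))*(-40)) = 1/(7944 + ((4/(-3*9 + 5))*(18 + 2))*(-40)) = 1/(7944 + ((4/(-27 + 5))*20)*(-40)) = 1/(7944 + ((4/(-22))*20)*(-40)) = 1/(7944 + ((4*(-1/22))*20)*(-40)) = 1/(7944 - 2/11*20*(-40)) = 1/(7944 - 40/11*(-40)) = 1/(7944 + 1600/11) = 1/(88984/11) = 11/88984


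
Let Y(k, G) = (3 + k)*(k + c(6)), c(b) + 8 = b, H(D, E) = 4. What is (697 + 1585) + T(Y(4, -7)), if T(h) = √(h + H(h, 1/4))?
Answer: 2282 + 3*√2 ≈ 2286.2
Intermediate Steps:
c(b) = -8 + b
Y(k, G) = (-2 + k)*(3 + k) (Y(k, G) = (3 + k)*(k + (-8 + 6)) = (3 + k)*(k - 2) = (3 + k)*(-2 + k) = (-2 + k)*(3 + k))
T(h) = √(4 + h) (T(h) = √(h + 4) = √(4 + h))
(697 + 1585) + T(Y(4, -7)) = (697 + 1585) + √(4 + (-6 + 4 + 4²)) = 2282 + √(4 + (-6 + 4 + 16)) = 2282 + √(4 + 14) = 2282 + √18 = 2282 + 3*√2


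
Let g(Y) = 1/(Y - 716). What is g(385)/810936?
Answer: -1/268419816 ≈ -3.7255e-9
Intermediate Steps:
g(Y) = 1/(-716 + Y)
g(385)/810936 = 1/((-716 + 385)*810936) = (1/810936)/(-331) = -1/331*1/810936 = -1/268419816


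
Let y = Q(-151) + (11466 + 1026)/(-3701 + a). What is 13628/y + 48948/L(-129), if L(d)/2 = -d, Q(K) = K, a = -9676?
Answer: 2913832898/29131339 ≈ 100.02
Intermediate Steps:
y = -677473/4459 (y = -151 + (11466 + 1026)/(-3701 - 9676) = -151 + 12492/(-13377) = -151 + 12492*(-1/13377) = -151 - 4164/4459 = -677473/4459 ≈ -151.93)
L(d) = -2*d (L(d) = 2*(-d) = -2*d)
13628/y + 48948/L(-129) = 13628/(-677473/4459) + 48948/((-2*(-129))) = 13628*(-4459/677473) + 48948/258 = -60767252/677473 + 48948*(1/258) = -60767252/677473 + 8158/43 = 2913832898/29131339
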